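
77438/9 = 8604 + 2/9 ≈ 8604.22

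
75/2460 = 5/164≈0.0305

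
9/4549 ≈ 0.00198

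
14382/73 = 197 + 1/73 ≈ 197.01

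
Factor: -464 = -1*2^4*29^1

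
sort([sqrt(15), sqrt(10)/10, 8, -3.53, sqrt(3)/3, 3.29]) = [-3.53, sqrt(10)/10, sqrt(3)/3, 3.29, sqrt(15), 8]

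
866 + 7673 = 8539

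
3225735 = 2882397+343338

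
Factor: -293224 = -1 * 2^3 * 36653^1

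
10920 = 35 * 312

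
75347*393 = 29611371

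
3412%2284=1128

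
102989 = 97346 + 5643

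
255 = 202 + 53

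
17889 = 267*67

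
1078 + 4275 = 5353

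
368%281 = 87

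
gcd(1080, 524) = 4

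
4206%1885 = 436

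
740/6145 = 148/1229 ≈ 0.120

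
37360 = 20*1868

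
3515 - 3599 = -84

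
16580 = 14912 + 1668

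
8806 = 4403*2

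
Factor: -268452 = -1 * 2^2 * 3^2 * 7457^1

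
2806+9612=12418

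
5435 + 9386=14821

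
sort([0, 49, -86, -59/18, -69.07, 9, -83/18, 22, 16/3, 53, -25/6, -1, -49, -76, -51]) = [-86, -76, -69.07, -51, -49, -83/18, -25/6, -59/18, -1, 0, 16/3, 9, 22, 49, 53]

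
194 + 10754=10948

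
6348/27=2116/9 ≈ 235.11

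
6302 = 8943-2641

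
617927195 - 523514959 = 94412236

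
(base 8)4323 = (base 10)2259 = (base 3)10002200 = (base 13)104a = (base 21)52c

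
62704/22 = 31352/11 ≈ 2850.18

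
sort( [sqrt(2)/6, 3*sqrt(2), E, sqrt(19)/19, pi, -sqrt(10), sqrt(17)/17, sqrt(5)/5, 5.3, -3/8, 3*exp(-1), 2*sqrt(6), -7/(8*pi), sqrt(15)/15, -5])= [-5, -sqrt(10), -3/8, -7/(8*pi), sqrt(19)/19, sqrt(2)/6, sqrt(17)/17, sqrt(15)/15, sqrt(5)/5, 3*exp(-1), E, pi, 3*sqrt(2), 2*sqrt(6), 5.3]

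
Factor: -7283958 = -1 * 2^1 * 3^1 * 11^2 * 79^1 * 127^1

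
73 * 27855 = 2033415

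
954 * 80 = 76320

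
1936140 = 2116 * 915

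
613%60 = 13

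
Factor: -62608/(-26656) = 2^(-1)*7^(-1)*13^1*17^(-1)*43^1 = 559/238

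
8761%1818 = 1489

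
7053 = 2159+4894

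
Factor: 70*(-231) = -1*2^1*3^1*5^1*7^2*11^1 = -16170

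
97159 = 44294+52865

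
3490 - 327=3163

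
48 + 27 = 75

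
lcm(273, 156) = 1092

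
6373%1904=661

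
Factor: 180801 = 3^2 * 20089^1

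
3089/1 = 3089 = 3089.00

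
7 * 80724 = 565068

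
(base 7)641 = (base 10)323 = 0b101000011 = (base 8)503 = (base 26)cb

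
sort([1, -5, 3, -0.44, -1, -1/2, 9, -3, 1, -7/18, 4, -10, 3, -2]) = [-10, -5, -3, -2, -1, -1/2, -0.44, -7/18, 1, 1, 3, 3, 4, 9]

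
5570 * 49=272930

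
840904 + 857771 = 1698675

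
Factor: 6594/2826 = 3^(-1)*7^1 = 7/3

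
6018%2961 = 96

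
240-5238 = -4998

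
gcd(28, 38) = 2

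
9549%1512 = 477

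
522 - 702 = -180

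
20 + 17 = 37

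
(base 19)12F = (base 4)12132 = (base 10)414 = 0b110011110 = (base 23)I0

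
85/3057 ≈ 0.0278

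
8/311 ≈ 0.0257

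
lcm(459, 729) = 12393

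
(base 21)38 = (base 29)2d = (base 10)71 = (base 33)25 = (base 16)47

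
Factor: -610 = -1*2^1*5^1*61^1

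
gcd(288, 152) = 8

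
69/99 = 23/33 ≈ 0.697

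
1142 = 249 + 893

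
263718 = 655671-391953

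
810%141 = 105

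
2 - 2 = 0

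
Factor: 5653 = 5653^1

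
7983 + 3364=11347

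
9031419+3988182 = 13019601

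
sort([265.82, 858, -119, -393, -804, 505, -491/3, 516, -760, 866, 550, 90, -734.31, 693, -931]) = [-931, -804, -760, -734.31, -393, -491/3, -119, 90, 265.82, 505, 516, 550, 693, 858, 866]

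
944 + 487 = 1431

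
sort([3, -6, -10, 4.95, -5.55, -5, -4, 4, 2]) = [-10, -6, -5.55, -5, -4, 2, 3, 4, 4.95]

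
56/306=28/153 ≈ 0.183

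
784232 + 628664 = 1412896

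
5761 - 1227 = 4534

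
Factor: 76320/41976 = 2^2*5^1*11^(-1) = 20/11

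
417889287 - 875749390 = -457860103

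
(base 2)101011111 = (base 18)119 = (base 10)351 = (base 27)d0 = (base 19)i9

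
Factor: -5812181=-1*17^1*43^1*7951^1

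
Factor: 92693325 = 3^1 * 5^2 * 37^1 * 33403^1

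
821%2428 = 821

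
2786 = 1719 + 1067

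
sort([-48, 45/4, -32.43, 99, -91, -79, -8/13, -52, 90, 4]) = [-91, -79, -52, -48, -32.43, -8/13, 4, 45/4, 90, 99]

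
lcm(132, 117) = 5148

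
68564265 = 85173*805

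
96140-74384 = 21756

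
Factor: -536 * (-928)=2^8 * 29^1 * 67^1=497408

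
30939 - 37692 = -6753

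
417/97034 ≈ 0.00430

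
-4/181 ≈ -0.0221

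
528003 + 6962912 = 7490915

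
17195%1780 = 1175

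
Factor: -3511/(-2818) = 2^(-1)*1409^(-1)*3511^1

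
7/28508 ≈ 0.000246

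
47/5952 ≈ 0.00790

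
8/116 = 2/29≈0.0690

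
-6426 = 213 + -6639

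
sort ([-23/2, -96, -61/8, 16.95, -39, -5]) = [-96, -39, -23/2, -61/8, -5, 16.95]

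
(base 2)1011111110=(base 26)13c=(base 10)766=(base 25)15g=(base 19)226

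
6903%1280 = 503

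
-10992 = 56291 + -67283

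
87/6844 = 3/236 ≈ 0.0127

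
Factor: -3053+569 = -1 * 2^2 * 3^3 * 23^1 = -2484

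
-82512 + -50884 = -133396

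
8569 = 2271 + 6298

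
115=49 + 66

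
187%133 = 54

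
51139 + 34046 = 85185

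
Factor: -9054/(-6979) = 2^1 * 3^2 * 7^(-1) * 503^1 * 997^(-1)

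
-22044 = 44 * (-501)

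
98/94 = 1+2/47 ≈ 1.04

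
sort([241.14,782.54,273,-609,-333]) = [-609,-333,241.14,273,782.54]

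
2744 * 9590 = 26314960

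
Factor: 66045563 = 66045563^1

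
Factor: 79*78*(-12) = -1*2^3*3^2*13^1*79^1 = -73944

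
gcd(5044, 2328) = 388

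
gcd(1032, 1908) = 12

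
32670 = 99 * 330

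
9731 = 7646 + 2085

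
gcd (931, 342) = 19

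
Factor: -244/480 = -1*2^ (-3)*3^ (-1)*5^ (-1)*61^1 = -61/120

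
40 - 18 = 22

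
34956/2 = 17478 = 17478.00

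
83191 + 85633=168824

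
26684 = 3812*7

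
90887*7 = 636209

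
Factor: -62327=-1*62327^1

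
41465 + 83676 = 125141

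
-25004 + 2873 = -22131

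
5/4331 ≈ 0.00115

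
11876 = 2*5938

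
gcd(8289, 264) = 3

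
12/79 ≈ 0.152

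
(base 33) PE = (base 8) 1507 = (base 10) 839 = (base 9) 1132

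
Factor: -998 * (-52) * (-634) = -1 * 2^4 * 13^1 * 317^1 * 499^1 = -32902064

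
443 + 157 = 600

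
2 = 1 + 1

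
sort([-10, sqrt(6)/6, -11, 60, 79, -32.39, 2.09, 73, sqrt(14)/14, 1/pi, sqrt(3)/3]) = [-32.39, -11, -10, sqrt(14)/14, 1/pi, sqrt(6)/6, sqrt(3)/3, 2.09, 60, 73, 79]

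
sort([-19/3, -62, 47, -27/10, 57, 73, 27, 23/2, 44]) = [-62, -19/3, -27/10, 23/2, 27, 44, 47, 57, 73]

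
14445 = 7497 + 6948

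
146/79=1 + 67/79≈1.85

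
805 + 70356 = 71161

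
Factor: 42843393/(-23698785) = -1*3^1*5^(-1)*11^(-1)*521^1*9137^1*143629^(-1) = -14281131/7899595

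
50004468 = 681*73428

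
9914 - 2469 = 7445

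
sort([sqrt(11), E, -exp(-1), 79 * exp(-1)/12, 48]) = [-exp(-1), 79 * exp(-1)/12, E, sqrt(11), 48]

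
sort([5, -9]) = [-9, 5]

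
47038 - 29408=17630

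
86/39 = 2+8/39 ≈ 2.21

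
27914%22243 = 5671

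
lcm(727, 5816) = 5816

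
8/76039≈0.000105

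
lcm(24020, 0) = 0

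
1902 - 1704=198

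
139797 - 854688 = -714891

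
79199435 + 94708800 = 173908235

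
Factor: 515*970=2^1*5^2*97^1*103^1=499550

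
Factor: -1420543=-1*59^1*24077^1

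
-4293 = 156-4449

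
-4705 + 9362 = 4657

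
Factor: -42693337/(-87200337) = 3^(-1)*7^(-1)*23^(-1)*193^1*180539^(-1)*221209^1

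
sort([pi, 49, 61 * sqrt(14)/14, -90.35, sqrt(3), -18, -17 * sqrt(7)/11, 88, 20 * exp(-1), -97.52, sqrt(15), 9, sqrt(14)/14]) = [-97.52, -90.35, -18, -17 * sqrt(7)/11, sqrt(14)/14, sqrt(3), pi, sqrt(15), 20 * exp(-1), 9, 61 * sqrt(14)/14, 49, 88]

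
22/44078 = 11/22039 ≈ 0.000499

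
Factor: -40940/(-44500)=5^(-2) * 23^1=23/25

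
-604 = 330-934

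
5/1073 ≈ 0.00466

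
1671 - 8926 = -7255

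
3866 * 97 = 375002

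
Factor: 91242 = 2^1*3^2*37^1*137^1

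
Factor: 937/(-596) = -1*2^(-2)*149^(-1)*937^1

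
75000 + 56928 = 131928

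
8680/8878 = 4340/4439 ≈ 0.978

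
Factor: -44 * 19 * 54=-1 * 2^3 * 3^3 * 11^1 * 19^1=-45144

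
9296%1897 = 1708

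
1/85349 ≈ 0.0000117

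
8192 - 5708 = 2484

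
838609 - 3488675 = -2650066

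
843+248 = 1091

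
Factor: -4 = -1 * 2^2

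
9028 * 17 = 153476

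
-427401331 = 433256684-860658015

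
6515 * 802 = 5225030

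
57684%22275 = 13134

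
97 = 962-865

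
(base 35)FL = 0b1000100010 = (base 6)2310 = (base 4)20202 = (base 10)546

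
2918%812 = 482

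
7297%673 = 567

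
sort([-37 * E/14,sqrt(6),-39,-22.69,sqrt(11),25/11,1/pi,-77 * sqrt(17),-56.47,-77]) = [-77 * sqrt(17),-77,-56.47,-39,-22.69,-37 * E/14,1/pi,25/11,sqrt(6),sqrt(11)]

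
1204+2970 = 4174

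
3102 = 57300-54198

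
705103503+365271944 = 1070375447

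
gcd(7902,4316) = 2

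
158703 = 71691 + 87012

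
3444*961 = 3309684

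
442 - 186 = 256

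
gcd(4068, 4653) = 9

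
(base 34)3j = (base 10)121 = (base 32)3p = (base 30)41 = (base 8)171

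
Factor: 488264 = 2^3 * 7^1 * 8719^1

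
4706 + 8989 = 13695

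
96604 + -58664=37940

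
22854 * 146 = 3336684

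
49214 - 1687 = 47527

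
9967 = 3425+6542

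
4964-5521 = -557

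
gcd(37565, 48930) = 5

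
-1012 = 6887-7899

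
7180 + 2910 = 10090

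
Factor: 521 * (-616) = -1 * 2^3 * 7^1 * 11^1 * 521^1 = -320936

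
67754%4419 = 1469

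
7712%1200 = 512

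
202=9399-9197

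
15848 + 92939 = 108787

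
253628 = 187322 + 66306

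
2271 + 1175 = 3446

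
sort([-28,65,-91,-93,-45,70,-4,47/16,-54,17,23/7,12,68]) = [-93,-91,-54,-45,-28,-4,47/16,23/7,12,17,65,68,70]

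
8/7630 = 4/3815 ≈ 0.00105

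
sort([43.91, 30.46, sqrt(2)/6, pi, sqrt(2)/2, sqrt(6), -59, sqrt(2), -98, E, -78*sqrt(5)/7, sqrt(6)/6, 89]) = [-98, -59, -78*sqrt(5)/7, sqrt(2)/6, sqrt(6)/6, sqrt(2)/2, sqrt(2), sqrt(6), E, pi, 30.46, 43.91, 89]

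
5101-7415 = -2314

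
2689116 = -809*(-3324)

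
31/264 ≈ 0.117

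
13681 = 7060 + 6621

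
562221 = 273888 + 288333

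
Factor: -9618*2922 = -1*2^2*3^2*7^1*229^1*487^1 = -28103796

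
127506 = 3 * 42502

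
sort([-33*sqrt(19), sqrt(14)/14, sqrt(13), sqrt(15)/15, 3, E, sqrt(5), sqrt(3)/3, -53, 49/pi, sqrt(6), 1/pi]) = [-33*sqrt(19), -53, sqrt(15)/15, sqrt(14)/14, 1/pi, sqrt(3)/3, sqrt(5), sqrt(6), E, 3, sqrt(13), 49/pi]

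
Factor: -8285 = -1*5^1*1657^1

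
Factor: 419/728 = 2^(-3) * 7^(-1) * 13^(-1) * 419^1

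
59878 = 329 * 182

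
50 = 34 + 16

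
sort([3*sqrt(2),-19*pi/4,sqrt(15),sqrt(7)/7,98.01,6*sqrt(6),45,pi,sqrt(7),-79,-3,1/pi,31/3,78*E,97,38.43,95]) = [-79,-19*pi/4,-3,1/pi,sqrt(7)/7,sqrt(7),pi,sqrt(15),3*sqrt(2),31/3,6*sqrt(6),38.43,45,95,97,98.01,78*E]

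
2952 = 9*328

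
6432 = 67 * 96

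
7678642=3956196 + 3722446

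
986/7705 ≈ 0.128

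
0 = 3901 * 0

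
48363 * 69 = 3337047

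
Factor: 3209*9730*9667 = 2^1*5^1*7^2*139^1*1381^1*3209^1 = 301838251190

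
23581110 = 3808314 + 19772796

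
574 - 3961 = -3387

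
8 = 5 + 3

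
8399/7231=1+1168/7231 ≈ 1.16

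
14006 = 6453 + 7553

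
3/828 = 1/276 ≈ 0.00362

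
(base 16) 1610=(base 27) 7k5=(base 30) 688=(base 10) 5648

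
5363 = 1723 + 3640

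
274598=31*8858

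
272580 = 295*924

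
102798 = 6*17133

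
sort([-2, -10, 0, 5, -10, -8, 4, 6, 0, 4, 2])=[-10, -10, -8, -2, 0, 0, 2, 4, 4, 5, 6]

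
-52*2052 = -106704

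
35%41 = 35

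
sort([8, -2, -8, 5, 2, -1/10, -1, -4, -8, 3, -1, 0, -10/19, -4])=[-8, -8, -4, -4, -2, -1, -1, -10/19, -1/10, 0, 2, 3, 5, 8]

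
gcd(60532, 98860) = 4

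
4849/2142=2 + 565/2142≈2.26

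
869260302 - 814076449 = 55183853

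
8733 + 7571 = 16304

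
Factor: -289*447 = -1*3^1*17^2*149^1 = -129183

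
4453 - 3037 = 1416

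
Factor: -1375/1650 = -1*2^(-1)*3^(-1)*5^1 = -5/6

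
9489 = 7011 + 2478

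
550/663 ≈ 0.830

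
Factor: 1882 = 2^1*941^1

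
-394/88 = -197/44 ≈ -4.48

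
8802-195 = 8607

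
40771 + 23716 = 64487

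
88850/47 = 1890 + 20/47 ≈ 1890.43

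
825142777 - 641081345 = 184061432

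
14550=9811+4739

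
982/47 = 20 + 42/47 ≈ 20.89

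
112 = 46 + 66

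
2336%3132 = 2336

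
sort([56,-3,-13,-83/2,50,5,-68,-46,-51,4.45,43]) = [-68,-51,-46,-83/2,-13,-3,4.45,5,43,50,56]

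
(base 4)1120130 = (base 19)fch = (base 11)4286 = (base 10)5660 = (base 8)13034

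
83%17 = 15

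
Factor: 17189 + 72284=131^1 * 683^1=89473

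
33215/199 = 166 + 181/199 ≈ 166.91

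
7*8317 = 58219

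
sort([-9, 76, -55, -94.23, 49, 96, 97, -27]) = [-94.23, -55, -27, -9, 49, 76, 96, 97]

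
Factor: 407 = 11^1*37^1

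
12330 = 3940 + 8390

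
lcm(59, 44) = 2596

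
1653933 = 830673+823260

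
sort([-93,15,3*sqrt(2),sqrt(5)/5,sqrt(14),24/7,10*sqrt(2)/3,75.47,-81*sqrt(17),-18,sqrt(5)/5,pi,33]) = [-81*sqrt(17),-93,-18,sqrt(5)/5,sqrt(5)/5,pi,24/7,sqrt(14),3*sqrt(2),10*sqrt(2)/3,15,33,75.47]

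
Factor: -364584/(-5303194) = 2^2 * 3^1 * 11^1 * 13^(-1) * 1381^1 * 203969^(-1) = 182292/2651597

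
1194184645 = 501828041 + 692356604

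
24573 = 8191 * 3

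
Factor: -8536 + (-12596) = -1*2^2*3^2*587^1 = -21132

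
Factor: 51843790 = 2^1 * 5^1 * 1637^1 * 3167^1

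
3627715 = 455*7973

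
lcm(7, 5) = 35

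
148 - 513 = -365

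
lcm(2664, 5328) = 5328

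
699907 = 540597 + 159310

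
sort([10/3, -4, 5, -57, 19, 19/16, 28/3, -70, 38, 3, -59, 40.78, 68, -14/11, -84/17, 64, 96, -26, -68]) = [-70, -68, -59, -57, -26, -84/17, -4, -14/11, 19/16, 3, 10/3, 5, 28/3, 19, 38, 40.78, 64, 68, 96]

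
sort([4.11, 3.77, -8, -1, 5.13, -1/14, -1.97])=[-8, -1.97, -1, -1/14, 3.77, 4.11, 5.13]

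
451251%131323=57282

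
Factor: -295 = -1*5^1*59^1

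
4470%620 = 130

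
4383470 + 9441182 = 13824652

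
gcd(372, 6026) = 2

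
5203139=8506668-3303529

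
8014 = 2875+5139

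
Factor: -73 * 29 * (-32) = 2^5 * 29^1 * 73^1 = 67744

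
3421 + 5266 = 8687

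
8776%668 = 92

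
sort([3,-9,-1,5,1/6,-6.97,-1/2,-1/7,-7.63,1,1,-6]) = [-9,-7.63,-6.97,-6,-1,-1/2,-1/7,1/6,1,1,3,5]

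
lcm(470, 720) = 33840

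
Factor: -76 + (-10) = -1*2^1*43^1 = -86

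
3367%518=259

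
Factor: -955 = -1*5^1*191^1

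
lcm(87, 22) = 1914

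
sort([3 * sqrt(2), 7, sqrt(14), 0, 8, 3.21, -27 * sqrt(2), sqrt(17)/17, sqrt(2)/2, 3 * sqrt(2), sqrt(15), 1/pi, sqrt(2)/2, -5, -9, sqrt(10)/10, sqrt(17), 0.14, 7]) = [-27 * sqrt(2), -9, -5, 0, 0.14, sqrt(17)/17, sqrt(10)/10, 1/pi, sqrt(2)/2, sqrt(2)/2, 3.21, sqrt(14), sqrt(15), sqrt(17), 3 * sqrt(2), 3 * sqrt(2), 7, 7, 8]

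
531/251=2+29/251 ≈ 2.12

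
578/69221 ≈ 0.00835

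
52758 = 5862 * 9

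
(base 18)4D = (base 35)2F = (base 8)125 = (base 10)85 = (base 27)34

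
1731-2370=-639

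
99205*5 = 496025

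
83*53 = 4399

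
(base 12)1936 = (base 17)aa6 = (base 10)3066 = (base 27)45f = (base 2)101111111010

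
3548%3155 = 393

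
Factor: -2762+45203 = 3^1*7^1*43^1*47^1 = 42441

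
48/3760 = 3/235 ≈ 0.0128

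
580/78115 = 116/15623 ≈ 0.00742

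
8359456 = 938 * 8912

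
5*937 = 4685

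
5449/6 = 908 + 1/6 ≈ 908.17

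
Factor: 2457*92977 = 3^3*7^1*13^1*109^1*853^1 = 228444489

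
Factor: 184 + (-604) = -1 * 2^2 * 3^1 * 5^1 * 7^1 = -420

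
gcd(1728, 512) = 64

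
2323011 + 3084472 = 5407483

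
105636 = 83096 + 22540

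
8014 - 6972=1042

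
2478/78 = 413/13 ≈ 31.77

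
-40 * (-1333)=53320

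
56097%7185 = 5802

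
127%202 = 127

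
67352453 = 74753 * 901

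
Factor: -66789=-1 * 3^2 * 41^1 * 181^1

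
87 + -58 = 29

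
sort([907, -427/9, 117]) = [-427/9, 117, 907]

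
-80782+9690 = -71092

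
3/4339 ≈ 0.000691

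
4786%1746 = 1294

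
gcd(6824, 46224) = 8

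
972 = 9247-8275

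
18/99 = 2/11 ≈ 0.182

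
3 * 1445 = 4335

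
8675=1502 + 7173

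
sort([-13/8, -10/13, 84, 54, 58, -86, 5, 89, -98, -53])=[-98, -86, -53, -13/8, -10/13, 5, 54, 58, 84, 89]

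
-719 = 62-781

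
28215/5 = 5643 = 5643.00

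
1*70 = 70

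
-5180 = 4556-9736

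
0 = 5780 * 0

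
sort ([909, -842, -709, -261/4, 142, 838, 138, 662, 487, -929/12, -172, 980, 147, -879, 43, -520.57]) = [-879, -842, -709, -520.57, -172, -929/12, -261/4, 43, 138, 142, 147, 487, 662, 838, 909, 980]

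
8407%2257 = 1636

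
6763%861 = 736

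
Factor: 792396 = 2^2*3^3*11^1*23^1*29^1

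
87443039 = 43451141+43991898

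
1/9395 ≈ 0.000106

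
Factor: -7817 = -1*7817^1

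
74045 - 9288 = 64757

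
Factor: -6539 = -1*13^1*503^1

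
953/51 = 18 + 35/51 ≈ 18.69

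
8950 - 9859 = -909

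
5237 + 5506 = 10743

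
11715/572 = 20 + 25/52 ≈ 20.48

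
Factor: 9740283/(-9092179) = -1*3^1*7^1*463823^1*9092179^(-1)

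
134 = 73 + 61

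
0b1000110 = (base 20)3a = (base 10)70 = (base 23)31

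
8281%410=81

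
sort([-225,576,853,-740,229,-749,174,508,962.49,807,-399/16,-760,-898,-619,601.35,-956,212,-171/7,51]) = [-956,-898,-760,-749,-740,-619,-225,-399/16,-171/7,51,174,212,229,508,576,601.35,807,853,962.49]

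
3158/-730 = -1579/365 ≈ -4.33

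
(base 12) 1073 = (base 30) 20f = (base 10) 1815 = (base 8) 3427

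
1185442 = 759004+426438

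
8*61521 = 492168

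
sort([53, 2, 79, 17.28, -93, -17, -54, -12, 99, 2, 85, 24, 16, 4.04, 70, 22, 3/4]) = [-93, -54, -17, -12, 3/4, 2, 2, 4.04, 16, 17.28, 22, 24, 53, 70, 79, 85, 99]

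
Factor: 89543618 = 2^1*19^1*2356411^1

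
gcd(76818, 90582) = 186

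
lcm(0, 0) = 0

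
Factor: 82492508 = 2^2*7^1*109^1*151^1*179^1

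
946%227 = 38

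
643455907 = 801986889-158530982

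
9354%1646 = 1124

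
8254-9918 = -1664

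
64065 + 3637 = 67702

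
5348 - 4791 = 557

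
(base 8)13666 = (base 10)6070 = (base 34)58i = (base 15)1bea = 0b1011110110110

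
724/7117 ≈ 0.102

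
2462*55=135410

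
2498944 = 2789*896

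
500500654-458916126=41584528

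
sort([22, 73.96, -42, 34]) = [-42, 22, 34, 73.96]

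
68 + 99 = 167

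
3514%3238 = 276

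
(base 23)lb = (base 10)494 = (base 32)fe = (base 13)2c0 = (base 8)756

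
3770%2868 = 902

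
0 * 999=0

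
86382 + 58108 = 144490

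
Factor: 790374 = 2^1*3^1*13^1*10133^1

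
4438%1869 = 700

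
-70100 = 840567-910667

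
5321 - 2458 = 2863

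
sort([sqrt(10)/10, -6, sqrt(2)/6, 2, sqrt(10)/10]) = [-6, sqrt(2)/6, sqrt(10)/10, sqrt(10)/10, 2]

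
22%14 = 8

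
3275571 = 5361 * 611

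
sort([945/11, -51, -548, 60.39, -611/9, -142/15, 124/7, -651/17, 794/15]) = [-548, -611/9, -51, -651/17, -142/15, 124/7, 794/15, 60.39, 945/11]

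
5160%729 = 57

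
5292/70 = 378/5 = 75.60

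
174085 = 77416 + 96669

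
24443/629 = 38 + 541/629 ≈ 38.86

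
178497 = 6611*27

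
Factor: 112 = 2^4*7^1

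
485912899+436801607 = 922714506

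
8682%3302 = 2078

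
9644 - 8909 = 735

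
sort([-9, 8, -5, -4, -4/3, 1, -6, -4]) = [-9, -6, -5, -4, -4, -4/3, 1, 8]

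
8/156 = 2/39 ≈ 0.0513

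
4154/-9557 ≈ -0.435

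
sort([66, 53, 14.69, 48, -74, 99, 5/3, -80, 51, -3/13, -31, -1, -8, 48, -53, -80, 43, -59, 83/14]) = [-80, -80, -74, -59, -53, -31, -8, -1, -3/13, 5/3, 83/14, 14.69, 43, 48, 48, 51, 53, 66, 99]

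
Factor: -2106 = -1*2^1*3^4*13^1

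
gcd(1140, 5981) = 1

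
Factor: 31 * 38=2^1 * 19^1 * 31^1=1178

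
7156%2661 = 1834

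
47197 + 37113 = 84310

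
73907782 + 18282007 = 92189789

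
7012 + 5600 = 12612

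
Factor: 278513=41^1 * 6793^1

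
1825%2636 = 1825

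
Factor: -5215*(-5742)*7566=2^2*3^3*5^1*7^1*11^1*13^1*29^1*97^1*149^1=226560313980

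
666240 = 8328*80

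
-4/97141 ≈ -0.0000412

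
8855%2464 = 1463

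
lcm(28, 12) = 84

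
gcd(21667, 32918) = 1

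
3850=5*770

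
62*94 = 5828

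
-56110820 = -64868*865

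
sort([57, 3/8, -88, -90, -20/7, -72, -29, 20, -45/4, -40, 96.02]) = [-90, -88, -72, -40, -29, -45/4, -20/7, 3/8, 20, 57, 96.02]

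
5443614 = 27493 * 198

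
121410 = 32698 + 88712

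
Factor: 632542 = 2^1*316271^1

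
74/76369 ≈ 0.000969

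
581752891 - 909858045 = -328105154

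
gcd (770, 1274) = 14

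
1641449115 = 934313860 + 707135255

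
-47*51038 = -2398786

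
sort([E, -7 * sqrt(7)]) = [-7 * sqrt(7), E]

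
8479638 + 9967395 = 18447033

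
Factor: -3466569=-1*3^1*19^1*61^1*997^1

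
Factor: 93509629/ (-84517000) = -1*2^ (-3)*5^ (-3)*223^ (-1)*379^ (-1)*6841^1*13669^1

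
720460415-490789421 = 229670994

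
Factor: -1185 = -1*3^1*5^1*79^1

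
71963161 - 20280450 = 51682711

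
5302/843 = 6 + 244/843≈6.29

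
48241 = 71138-22897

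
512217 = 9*56913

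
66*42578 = 2810148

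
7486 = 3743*2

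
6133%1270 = 1053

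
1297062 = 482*2691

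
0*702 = 0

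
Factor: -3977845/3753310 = -1*2^(-1)*11^(-1)*47^1*149^(-1)*229^(-1)*16927^1 = -795569/750662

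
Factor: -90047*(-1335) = 3^1*5^1*53^1*89^1*1699^1 = 120212745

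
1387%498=391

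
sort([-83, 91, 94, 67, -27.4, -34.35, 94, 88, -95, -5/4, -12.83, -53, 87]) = [-95, -83, -53, -34.35, -27.4, -12.83, -5/4, 67, 87, 88, 91, 94, 94]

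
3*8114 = 24342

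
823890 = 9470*87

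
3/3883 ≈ 0.000773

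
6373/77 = 82+59/77 ≈ 82.77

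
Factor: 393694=2^1*7^1*61^1*461^1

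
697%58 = 1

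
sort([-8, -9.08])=[-9.08, -8]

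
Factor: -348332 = -1 * 2^2 * 87083^1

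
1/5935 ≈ 0.000168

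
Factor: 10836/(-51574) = -1*2^1*3^2*7^1*43^1*107^(-1)*241^(-1) = -5418/25787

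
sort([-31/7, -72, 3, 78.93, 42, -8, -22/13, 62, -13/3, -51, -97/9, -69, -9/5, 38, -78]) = [-78, -72, -69, -51, -97/9, -8, -31/7, -13/3, -9/5, -22/13, 3, 38, 42, 62, 78.93]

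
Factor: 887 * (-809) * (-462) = 2^1 * 3^1 * 7^1 * 11^1 * 809^1 * 887^1 = 331523346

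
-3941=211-4152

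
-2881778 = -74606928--71725150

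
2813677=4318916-1505239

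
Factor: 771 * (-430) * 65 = -1 * 2^1 * 3^1 * 5^2 * 13^1 * 43^1 * 257^1 = -21549450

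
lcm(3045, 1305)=9135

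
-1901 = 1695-3596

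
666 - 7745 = -7079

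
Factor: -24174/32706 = -1 * 17^1 * 23^(-1) = -17/23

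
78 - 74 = 4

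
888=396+492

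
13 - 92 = -79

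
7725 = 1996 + 5729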